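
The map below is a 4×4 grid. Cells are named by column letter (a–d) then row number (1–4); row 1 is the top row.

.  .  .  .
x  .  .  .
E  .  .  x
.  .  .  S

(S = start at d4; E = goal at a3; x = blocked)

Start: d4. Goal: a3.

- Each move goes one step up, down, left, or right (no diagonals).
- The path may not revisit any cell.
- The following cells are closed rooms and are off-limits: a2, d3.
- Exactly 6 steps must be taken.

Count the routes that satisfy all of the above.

Need simple routes of exactly 6 moves from d4 to a3 (Manhattan distance 4, so 1 moves are spent on a detour and 1 undoing it).
Enumerating: d4 c4 c3 c2 b2 b3 a3 | d4 c4 c3 b3 b4 a4 a3.
That gives 2 routes.

2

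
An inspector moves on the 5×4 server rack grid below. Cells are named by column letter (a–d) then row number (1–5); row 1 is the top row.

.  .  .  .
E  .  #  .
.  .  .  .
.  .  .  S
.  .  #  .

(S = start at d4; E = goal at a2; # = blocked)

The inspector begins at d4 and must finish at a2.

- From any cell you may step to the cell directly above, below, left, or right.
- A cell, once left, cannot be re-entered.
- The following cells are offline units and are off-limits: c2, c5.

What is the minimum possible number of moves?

The Manhattan distance from d4 to a2 is |4−2| + |4−1| = 5, so at least 5 moves are needed.
A route of 5 moves achieves this: d4 → d3 → c3 → b3 → b2 → a2.
Since 5 matches the lower bound, it is optimal.

5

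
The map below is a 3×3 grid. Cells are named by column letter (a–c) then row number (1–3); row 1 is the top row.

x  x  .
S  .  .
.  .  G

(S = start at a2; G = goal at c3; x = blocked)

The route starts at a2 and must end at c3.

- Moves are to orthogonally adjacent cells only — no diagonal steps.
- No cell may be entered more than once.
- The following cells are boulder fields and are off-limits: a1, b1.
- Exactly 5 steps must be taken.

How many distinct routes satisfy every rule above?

Need simple routes of exactly 5 moves from a2 to c3 (Manhattan distance 3, so 1 moves are spent on a detour and 1 undoing it).
Enumerating: a2 a3 b3 b2 c2 c3.
That gives 1 route.

1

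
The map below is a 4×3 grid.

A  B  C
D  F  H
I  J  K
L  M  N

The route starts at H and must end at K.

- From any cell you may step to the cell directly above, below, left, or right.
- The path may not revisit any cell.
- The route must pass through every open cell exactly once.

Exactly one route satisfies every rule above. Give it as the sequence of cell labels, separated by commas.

Need to visit all 12 open cells exactly once, starting at H and ending at K.
Cell A has only two open neighbours (D and B), so the path must pass straight through it: one of those is the cell it's entered from and the other is where it exits.
Route from H: up 1 to C, left 2 to A, down 1 to D, right 1 to F, down 1 to J, left 1 to I, down 1 to L, right 2 to N, up 1 to K — 11 moves in all.
Check: all 12 open cells covered.

H, C, B, A, D, F, J, I, L, M, N, K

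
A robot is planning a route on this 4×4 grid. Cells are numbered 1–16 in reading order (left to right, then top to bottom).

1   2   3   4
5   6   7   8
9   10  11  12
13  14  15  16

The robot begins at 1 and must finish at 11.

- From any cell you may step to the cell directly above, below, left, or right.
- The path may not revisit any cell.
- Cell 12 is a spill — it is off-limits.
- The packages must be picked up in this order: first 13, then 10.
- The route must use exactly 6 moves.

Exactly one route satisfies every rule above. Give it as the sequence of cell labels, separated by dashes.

The waypoints must appear in the order 13, 10, with no cell reused.
Route from 1: down 3 to 13, right 1 to 14, up 1 to 10, right 1 to 11 — 6 moves in all.
Check: order respected (13 at step 3, 10 at step 5); 6 moves as required.

1 - 5 - 9 - 13 - 14 - 10 - 11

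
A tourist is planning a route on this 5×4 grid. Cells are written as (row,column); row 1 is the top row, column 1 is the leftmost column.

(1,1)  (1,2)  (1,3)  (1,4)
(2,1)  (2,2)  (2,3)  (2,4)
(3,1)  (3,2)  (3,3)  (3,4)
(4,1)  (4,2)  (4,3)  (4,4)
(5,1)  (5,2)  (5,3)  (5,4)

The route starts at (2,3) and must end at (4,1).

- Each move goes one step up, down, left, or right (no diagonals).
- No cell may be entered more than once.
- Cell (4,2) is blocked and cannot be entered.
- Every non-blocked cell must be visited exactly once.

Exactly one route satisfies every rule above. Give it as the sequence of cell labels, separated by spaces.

Need to visit all 19 open cells exactly once, starting at (2,3) and ending at (4,1).
Route from (2,3): left to (2,2), down to (3,2), left to (3,1), 2× up (reaching (1,1)), 3× right (reaching (1,4)), 2× down (reaching (3,4)), left to (3,3), down to (4,3), right to (4,4), down to (5,4), 3× left (reaching (5,1)), up to (4,1) — 18 moves in all.
Check: all 19 open cells covered.

(2,3) (2,2) (3,2) (3,1) (2,1) (1,1) (1,2) (1,3) (1,4) (2,4) (3,4) (3,3) (4,3) (4,4) (5,4) (5,3) (5,2) (5,1) (4,1)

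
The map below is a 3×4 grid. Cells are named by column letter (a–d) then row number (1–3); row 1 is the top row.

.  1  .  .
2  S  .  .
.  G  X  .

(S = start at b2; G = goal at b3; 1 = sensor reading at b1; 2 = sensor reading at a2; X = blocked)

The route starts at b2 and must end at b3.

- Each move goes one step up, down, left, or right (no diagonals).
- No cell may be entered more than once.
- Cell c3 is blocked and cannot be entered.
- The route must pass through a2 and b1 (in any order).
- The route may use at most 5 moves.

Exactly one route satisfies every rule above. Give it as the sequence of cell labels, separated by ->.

b2 -> b1 -> a1 -> a2 -> a3 -> b3

Any route must reach a2 and b1 and still end at b3 within 5 moves, so the order of the required stops is forced.
Route from b2: up 1 to b1, left 1 to a1, down 2 to a3, right 1 to b3 — 5 moves in all.
Check: all required cells visited; 5 ≤ 5 moves.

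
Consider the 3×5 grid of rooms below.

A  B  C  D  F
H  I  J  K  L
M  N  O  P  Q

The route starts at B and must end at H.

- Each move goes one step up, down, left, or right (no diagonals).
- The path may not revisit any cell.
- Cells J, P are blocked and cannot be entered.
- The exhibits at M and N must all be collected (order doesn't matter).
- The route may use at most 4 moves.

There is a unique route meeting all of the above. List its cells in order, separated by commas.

The 4-move cap with required stops at M, N leaves no slack for detours.
Route from B: down 2 to N, left 1 to M, up 1 to H — 4 moves in all.
Check: all required cells visited; 4 ≤ 4 moves.

B, I, N, M, H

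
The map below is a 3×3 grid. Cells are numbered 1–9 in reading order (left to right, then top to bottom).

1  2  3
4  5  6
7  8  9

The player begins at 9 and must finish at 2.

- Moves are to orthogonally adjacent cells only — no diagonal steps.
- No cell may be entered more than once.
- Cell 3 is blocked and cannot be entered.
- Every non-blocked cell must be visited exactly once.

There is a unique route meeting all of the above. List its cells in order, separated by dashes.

Need to visit all 8 open cells exactly once, starting at 9 and ending at 2.
Cell 1 has only two open neighbours (4 and 2), so the path must pass straight through it: one of those is the cell it's entered from and the other is where it exits.
Route from 9: up to 6, left to 5, down to 8, left to 7, 2× up (reaching 1), right to 2 — 7 moves in all.
Check: all 8 open cells covered.

9 - 6 - 5 - 8 - 7 - 4 - 1 - 2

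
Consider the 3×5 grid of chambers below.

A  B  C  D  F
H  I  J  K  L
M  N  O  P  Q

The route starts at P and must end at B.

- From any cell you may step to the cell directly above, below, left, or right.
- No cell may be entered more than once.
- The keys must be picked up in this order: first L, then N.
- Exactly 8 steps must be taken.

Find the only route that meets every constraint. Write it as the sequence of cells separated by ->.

P -> Q -> L -> K -> J -> O -> N -> I -> B

The waypoints must appear in the order L, N, with no cell reused.
Route from P: right 1 to Q, up 1 to L, left 2 to J, down 1 to O, left 1 to N, up 2 to B — 8 moves in all.
Check: order respected (L at step 2, N at step 6); 8 moves as required.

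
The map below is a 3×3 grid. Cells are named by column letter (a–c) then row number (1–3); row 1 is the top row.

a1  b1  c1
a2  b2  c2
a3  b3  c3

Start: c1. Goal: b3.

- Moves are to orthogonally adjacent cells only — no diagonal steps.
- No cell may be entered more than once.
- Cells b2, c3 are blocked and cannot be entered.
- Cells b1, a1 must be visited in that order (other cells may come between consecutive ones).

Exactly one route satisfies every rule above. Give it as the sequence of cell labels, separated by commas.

c1, b1, a1, a2, a3, b3

The waypoints must appear in the order b1, a1, with no cell reused.
Route from c1: left 2 to a1, down 2 to a3, right 1 to b3 — 5 moves in all.
Check: order respected (b1 at step 1, a1 at step 2).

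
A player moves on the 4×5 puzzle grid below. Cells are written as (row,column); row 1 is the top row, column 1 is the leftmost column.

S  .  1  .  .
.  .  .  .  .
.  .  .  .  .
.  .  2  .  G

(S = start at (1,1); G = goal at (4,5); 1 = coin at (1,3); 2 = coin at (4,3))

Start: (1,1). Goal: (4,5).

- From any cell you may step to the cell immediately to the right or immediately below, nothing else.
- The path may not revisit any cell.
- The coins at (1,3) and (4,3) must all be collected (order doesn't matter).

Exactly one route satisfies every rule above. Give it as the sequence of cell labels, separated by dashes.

Moves only go right or down, so the column and row indices never decrease.
Route from (1,1): 2× right (reaching (1,3)), 3× down (reaching (4,3)), 2× right (reaching (4,5)) — 7 moves in all.
Check: all required cells visited.

(1,1) - (1,2) - (1,3) - (2,3) - (3,3) - (4,3) - (4,4) - (4,5)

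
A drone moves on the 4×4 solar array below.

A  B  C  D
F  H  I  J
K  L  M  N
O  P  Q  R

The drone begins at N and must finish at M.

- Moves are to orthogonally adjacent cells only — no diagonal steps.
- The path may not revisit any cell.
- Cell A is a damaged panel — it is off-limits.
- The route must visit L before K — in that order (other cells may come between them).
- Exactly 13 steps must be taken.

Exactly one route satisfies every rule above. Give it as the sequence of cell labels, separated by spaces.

The waypoints must appear in the order L, K, with no cell reused.
Route from N: down 1 to R, left 2 to P, up 1 to L, left 1 to K, up 1 to F, right 1 to H, up 1 to B, right 2 to D, down 1 to J, left 1 to I, down 1 to M — 13 moves in all.
Check: order respected (L at step 4, K at step 5); 13 moves as required.

N R Q P L K F H B C D J I M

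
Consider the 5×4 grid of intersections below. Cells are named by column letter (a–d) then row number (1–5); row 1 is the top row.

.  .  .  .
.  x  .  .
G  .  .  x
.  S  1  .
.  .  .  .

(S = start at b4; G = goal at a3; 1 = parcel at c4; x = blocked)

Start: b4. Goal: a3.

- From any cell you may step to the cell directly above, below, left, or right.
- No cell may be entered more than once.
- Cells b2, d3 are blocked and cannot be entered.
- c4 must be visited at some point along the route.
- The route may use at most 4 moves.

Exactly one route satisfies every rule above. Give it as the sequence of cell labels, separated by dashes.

Any route must reach c4 and still end at a3 within 4 moves, so the order of the required stops is forced.
Route from b4: right to c4, up to c3, 2× left (reaching a3) — 4 moves in all.
Check: all required cells visited; 4 ≤ 4 moves.

b4 - c4 - c3 - b3 - a3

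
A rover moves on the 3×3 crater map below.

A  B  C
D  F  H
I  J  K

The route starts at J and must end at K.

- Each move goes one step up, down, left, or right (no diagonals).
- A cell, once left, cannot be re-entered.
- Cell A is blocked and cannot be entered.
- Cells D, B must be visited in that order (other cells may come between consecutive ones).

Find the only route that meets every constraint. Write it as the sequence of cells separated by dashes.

J - I - D - F - B - C - H - K

The waypoints must appear in the order D, B, with no cell reused.
Route from J: left to I, up to D, right to F, up to B, right to C, 2× down (reaching K) — 7 moves in all.
Check: order respected (D at step 2, B at step 4).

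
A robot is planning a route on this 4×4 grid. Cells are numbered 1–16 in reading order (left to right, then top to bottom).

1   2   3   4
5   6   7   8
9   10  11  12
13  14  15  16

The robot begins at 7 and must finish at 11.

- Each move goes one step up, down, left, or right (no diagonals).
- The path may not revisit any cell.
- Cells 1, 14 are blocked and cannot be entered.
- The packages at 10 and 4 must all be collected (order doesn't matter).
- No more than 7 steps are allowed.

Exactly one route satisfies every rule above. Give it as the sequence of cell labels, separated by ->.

The 7-move cap with required stops at 10, 4 leaves no slack for detours.
Route from 7: right 1 to 8, up 1 to 4, left 2 to 2, down 2 to 10, right 1 to 11 — 7 moves in all.
Check: all required cells visited; 7 ≤ 7 moves.

7 -> 8 -> 4 -> 3 -> 2 -> 6 -> 10 -> 11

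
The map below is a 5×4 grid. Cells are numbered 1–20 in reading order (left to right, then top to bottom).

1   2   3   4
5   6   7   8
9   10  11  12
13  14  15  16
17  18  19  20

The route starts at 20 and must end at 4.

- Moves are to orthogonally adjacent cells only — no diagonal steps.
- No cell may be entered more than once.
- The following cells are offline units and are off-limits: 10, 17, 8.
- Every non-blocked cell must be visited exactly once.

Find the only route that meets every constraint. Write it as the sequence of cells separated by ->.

Need to visit all 17 open cells exactly once, starting at 20 and ending at 4.
Cell 12 has only two open neighbours (16 and 11), so the path must pass straight through it: one of those is the cell it's entered from and the other is where it exits.
Route from 20: 2× up (reaching 12), left to 11, 2× down (reaching 19), left to 18, up to 14, left to 13, 3× up (reaching 1), right to 2, down to 6, right to 7, up to 3, right to 4 — 16 moves in all.
Check: all 17 open cells covered.

20 -> 16 -> 12 -> 11 -> 15 -> 19 -> 18 -> 14 -> 13 -> 9 -> 5 -> 1 -> 2 -> 6 -> 7 -> 3 -> 4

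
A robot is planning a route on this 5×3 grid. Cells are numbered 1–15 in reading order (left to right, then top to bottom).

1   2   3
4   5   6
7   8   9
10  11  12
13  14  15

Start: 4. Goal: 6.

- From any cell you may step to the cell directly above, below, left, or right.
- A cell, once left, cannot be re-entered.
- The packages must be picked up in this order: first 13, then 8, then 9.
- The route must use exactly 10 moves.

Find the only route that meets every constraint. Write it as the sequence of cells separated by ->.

4 -> 7 -> 10 -> 13 -> 14 -> 15 -> 12 -> 11 -> 8 -> 9 -> 6

The waypoints must appear in the order 13, 8, 9, with no cell reused.
Route from 4: down 3 to 13, right 2 to 15, up 1 to 12, left 1 to 11, up 1 to 8, right 1 to 9, up 1 to 6 — 10 moves in all.
Check: order respected (13 at step 3, 8 at step 8, 9 at step 9); 10 moves as required.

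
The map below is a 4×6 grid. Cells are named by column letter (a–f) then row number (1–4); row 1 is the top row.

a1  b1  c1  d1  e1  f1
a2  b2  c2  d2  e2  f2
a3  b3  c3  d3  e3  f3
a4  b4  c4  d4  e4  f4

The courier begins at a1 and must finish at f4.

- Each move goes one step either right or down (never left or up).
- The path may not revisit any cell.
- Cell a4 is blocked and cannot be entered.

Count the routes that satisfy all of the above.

A right/down-only route from a1 to f4 makes exactly 3 down-moves and 5 right-moves in some order.
With no other constraints that would be C(8,3) = 56 routes.
Subtract routes through each blocked cell (inclusion–exclusion for overlaps): − through a4: 1 → 55.
That gives 55 routes.

55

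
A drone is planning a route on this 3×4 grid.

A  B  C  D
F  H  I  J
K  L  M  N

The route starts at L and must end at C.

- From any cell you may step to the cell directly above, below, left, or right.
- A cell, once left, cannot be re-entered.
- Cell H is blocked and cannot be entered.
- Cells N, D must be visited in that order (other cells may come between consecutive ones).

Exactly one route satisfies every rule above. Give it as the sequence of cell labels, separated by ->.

L -> M -> N -> J -> D -> C

The waypoints must appear in the order N, D, with no cell reused.
Route from L: right 2 to N, up 2 to D, left 1 to C — 5 moves in all.
Check: order respected (N at step 2, D at step 4).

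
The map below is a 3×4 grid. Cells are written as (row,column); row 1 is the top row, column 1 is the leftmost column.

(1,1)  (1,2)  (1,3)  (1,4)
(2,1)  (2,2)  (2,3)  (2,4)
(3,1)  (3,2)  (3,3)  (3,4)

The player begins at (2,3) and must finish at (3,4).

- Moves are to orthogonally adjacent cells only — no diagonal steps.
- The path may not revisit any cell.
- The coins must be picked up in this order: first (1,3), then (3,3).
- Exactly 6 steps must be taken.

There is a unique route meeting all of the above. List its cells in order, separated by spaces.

The waypoints must appear in the order (1,3), (3,3), with no cell reused.
Route from (2,3): up 1 to (1,3), left 1 to (1,2), down 2 to (3,2), right 2 to (3,4) — 6 moves in all.
Check: order respected ((1,3) at step 1, (3,3) at step 5); 6 moves as required.

(2,3) (1,3) (1,2) (2,2) (3,2) (3,3) (3,4)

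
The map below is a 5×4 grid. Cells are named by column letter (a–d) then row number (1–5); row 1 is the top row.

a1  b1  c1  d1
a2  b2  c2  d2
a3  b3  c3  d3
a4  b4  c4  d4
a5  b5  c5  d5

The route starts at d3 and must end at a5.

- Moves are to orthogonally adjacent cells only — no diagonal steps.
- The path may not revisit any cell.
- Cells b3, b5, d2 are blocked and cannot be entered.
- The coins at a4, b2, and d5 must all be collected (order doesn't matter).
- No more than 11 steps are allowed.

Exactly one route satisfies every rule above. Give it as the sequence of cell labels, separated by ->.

Any route must reach a4, b2, and d5 and still end at a5 within 11 moves, so the order of the required stops is forced.
Route from d3: 2× down (reaching d5), left to c5, 3× up (reaching c2), 2× left (reaching a2), 3× down (reaching a5) — 11 moves in all.
Check: all required cells visited; 11 ≤ 11 moves.

d3 -> d4 -> d5 -> c5 -> c4 -> c3 -> c2 -> b2 -> a2 -> a3 -> a4 -> a5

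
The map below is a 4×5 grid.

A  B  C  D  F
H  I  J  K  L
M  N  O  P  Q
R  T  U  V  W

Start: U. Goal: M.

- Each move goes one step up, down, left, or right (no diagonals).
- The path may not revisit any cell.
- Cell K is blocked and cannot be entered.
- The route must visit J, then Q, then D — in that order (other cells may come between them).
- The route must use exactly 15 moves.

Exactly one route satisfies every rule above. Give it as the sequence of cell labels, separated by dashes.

The waypoints must appear in the order J, Q, D, with no cell reused.
Route from U: left to T, 2× up (reaching I), right to J, down to O, 2× right (reaching Q), 2× up (reaching F), 4× left (reaching A), 2× down (reaching M) — 15 moves in all.
Check: order respected (J at step 4, Q at step 7, D at step 10); 15 moves as required.

U - T - N - I - J - O - P - Q - L - F - D - C - B - A - H - M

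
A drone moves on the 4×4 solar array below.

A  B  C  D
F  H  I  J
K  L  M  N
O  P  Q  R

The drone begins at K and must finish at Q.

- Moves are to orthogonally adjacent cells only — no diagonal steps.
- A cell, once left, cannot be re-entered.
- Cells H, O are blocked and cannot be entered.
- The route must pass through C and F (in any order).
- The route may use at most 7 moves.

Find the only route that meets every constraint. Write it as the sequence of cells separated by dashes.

K - F - A - B - C - I - M - Q

The 7-move cap with required stops at C, F leaves no slack for detours.
Route from K: up 2 to A, right 2 to C, down 3 to Q — 7 moves in all.
Check: all required cells visited; 7 ≤ 7 moves.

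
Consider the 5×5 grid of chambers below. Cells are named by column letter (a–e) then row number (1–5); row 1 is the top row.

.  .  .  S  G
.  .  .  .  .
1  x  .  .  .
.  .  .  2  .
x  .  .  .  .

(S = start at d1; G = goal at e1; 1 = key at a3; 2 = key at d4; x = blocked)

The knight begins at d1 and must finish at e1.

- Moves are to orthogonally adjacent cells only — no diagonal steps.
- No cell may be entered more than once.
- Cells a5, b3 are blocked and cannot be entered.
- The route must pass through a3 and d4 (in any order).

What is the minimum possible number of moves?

13

Any route passes through a3 and d4 in some order between d1 and e1. Summing Manhattan distances along each leg and taking the cheapest ordering (d1 → a3 → d4 → e1) gives a lower bound of 5 + 4 + 4 = 13 moves.
A route of 13 moves achieves this: d1 → d2 → c2 → b2 → a2 → a3 → a4 → b4 → c4 → d4 → d3 → e3 → e2 → e1.
Since 13 matches the lower bound, it is optimal.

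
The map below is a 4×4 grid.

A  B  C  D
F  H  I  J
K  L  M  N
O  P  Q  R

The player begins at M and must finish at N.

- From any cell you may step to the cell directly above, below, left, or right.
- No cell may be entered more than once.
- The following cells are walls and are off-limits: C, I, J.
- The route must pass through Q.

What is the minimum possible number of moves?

Any route passes through Q somewhere between M and N. Summing Manhattan distances along the two legs (M → Q → N) gives a lower bound of 1 + 2 = 3 moves.
A route of 3 moves achieves this: M → Q → R → N.
Since 3 matches the lower bound, it is optimal.

3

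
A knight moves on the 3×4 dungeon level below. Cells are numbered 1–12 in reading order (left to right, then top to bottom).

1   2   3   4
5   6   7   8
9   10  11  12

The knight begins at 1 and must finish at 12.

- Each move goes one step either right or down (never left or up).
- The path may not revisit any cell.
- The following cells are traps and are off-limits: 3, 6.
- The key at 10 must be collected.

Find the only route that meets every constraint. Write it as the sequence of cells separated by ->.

Moves only go right or down, so the column and row indices never decrease.
Route from 1: 2× down (reaching 9), 3× right (reaching 12) — 5 moves in all.
Check: all required cells visited.

1 -> 5 -> 9 -> 10 -> 11 -> 12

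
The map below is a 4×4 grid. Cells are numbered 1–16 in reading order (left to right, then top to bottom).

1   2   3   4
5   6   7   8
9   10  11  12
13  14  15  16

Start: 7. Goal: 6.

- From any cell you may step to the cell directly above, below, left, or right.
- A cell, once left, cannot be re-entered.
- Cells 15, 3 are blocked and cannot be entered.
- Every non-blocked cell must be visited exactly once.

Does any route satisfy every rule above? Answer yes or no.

Cell 4 has only one open neighbour but is neither the start nor the goal, so a Hamiltonian route would have to both enter and leave it through the same neighbour — impossible without revisiting.

no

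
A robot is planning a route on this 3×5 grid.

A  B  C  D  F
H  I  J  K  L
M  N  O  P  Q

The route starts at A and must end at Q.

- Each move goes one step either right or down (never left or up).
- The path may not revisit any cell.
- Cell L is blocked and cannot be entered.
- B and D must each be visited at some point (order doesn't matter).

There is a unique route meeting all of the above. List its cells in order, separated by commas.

A, B, C, D, K, P, Q

Moves only go right or down, so the column and row indices never decrease.
Route from A: right 3 to D, down 2 to P, right 1 to Q — 6 moves in all.
Check: all required cells visited.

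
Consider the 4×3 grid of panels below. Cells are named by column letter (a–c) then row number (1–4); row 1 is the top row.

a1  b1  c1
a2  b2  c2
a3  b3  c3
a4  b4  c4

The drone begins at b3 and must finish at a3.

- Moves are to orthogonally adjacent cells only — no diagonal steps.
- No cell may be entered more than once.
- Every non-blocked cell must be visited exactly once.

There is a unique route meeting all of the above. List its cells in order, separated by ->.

Need to visit all 12 open cells exactly once, starting at b3 and ending at a3.
Cell c4 has only two open neighbours (c3 and b4), so the path must pass straight through it: one of those is the cell it's entered from and the other is where it exits.
Route from b3: up to b2, left to a2, up to a1, 2× right (reaching c1), 3× down (reaching c4), 2× left (reaching a4), up to a3 — 11 moves in all.
Check: all 12 open cells covered.

b3 -> b2 -> a2 -> a1 -> b1 -> c1 -> c2 -> c3 -> c4 -> b4 -> a4 -> a3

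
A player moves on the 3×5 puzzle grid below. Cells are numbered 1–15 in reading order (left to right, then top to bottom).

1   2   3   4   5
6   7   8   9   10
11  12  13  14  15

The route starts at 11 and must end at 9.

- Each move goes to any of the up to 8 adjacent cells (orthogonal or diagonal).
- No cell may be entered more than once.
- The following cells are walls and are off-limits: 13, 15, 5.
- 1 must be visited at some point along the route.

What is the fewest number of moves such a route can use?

Any route passes through 1 somewhere between 11 and 9. Summing Chebyshev distances along the two legs (11 → 1 → 9) gives a lower bound of 2 + 3 = 5 moves.
A route of 5 moves achieves this: 11 → 6 → 1 → 2 → 3 → 9.
Since 5 matches the lower bound, it is optimal.

5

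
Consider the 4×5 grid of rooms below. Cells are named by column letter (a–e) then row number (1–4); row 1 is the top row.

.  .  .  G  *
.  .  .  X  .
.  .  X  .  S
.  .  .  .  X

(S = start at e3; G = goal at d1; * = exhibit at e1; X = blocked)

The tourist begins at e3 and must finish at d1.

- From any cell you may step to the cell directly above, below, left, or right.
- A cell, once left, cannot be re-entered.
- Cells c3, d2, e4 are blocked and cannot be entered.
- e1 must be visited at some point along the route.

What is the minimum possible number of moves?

3

Any route passes through e1 somewhere between e3 and d1. Summing Manhattan distances along the two legs (e3 → e1 → d1) gives a lower bound of 2 + 1 = 3 moves.
A route of 3 moves achieves this: e3 → e2 → e1 → d1.
Since 3 matches the lower bound, it is optimal.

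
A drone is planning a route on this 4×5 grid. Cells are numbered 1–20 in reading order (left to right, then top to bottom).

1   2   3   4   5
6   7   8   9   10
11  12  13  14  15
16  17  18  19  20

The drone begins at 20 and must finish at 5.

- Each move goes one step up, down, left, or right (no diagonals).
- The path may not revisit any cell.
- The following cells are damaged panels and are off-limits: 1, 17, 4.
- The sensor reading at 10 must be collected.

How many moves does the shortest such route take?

Any route passes through 10 somewhere between 20 and 5. Summing Manhattan distances along the two legs (20 → 10 → 5) gives a lower bound of 2 + 1 = 3 moves.
A route of 3 moves achieves this: 20 → 15 → 10 → 5.
Since 3 matches the lower bound, it is optimal.

3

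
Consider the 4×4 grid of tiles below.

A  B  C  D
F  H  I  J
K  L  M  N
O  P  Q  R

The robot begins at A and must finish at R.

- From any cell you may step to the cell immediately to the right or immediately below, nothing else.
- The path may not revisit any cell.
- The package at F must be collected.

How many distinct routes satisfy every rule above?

10

A right/down-only route from A to R makes exactly 3 down-moves and 3 right-moves in some order.
With no other constraints that would be C(6,3) = 20 routes.
Split at F and multiply the segment counts: A→F: 1; F→R: 10; product = 10.
That gives 10 routes.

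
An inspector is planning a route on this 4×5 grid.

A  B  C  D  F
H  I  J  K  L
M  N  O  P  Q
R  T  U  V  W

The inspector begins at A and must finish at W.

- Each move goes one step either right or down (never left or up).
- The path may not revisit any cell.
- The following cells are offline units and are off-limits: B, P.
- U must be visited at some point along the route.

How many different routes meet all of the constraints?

A right/down-only route from A to W makes exactly 3 down-moves and 4 right-moves in some order.
With no other constraints that would be C(7,3) = 35 routes.
Split at U and multiply the segment counts (each segment already excludes blocked cells): A→U: 6; U→W: 1; product = 6.
That gives 6 routes.

6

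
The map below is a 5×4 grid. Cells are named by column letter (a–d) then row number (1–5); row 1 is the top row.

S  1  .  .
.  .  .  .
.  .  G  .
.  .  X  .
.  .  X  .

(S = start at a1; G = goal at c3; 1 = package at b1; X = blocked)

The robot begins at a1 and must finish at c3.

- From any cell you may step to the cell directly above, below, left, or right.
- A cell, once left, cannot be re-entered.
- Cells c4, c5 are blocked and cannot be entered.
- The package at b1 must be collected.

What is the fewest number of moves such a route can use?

4

Any route passes through b1 somewhere between a1 and c3. Summing Manhattan distances along the two legs (a1 → b1 → c3) gives a lower bound of 1 + 3 = 4 moves.
A route of 4 moves achieves this: a1 → b1 → b2 → b3 → c3.
Since 4 matches the lower bound, it is optimal.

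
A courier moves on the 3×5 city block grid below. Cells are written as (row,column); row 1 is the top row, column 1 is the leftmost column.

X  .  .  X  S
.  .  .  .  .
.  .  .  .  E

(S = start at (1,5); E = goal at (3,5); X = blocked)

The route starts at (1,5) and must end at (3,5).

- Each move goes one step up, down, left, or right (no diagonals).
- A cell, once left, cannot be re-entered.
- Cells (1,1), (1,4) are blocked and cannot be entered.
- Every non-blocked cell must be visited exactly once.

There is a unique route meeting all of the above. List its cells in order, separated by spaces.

Need to visit all 13 open cells exactly once, starting at (1,5) and ending at (3,5).
Route from (1,5): down 1 to (2,5), left 2 to (2,3), up 1 to (1,3), left 1 to (1,2), down 1 to (2,2), left 1 to (2,1), down 1 to (3,1), right 4 to (3,5) — 12 moves in all.
Check: all 13 open cells covered.

(1,5) (2,5) (2,4) (2,3) (1,3) (1,2) (2,2) (2,1) (3,1) (3,2) (3,3) (3,4) (3,5)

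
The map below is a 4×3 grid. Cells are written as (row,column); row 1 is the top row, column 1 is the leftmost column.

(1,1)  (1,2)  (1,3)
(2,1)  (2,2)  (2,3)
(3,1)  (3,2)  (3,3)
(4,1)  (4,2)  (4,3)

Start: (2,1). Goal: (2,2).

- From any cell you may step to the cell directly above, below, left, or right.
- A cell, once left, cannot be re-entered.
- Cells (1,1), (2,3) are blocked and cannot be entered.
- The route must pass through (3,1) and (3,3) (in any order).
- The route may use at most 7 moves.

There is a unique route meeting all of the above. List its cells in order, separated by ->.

(2,1) -> (3,1) -> (4,1) -> (4,2) -> (4,3) -> (3,3) -> (3,2) -> (2,2)

The budget equals the shortest possible length, so every move has to be on a shortest route through the required cells.
Route from (2,1): down 2 to (4,1), right 2 to (4,3), up 1 to (3,3), left 1 to (3,2), up 1 to (2,2) — 7 moves in all.
Check: all required cells visited; 7 ≤ 7 moves.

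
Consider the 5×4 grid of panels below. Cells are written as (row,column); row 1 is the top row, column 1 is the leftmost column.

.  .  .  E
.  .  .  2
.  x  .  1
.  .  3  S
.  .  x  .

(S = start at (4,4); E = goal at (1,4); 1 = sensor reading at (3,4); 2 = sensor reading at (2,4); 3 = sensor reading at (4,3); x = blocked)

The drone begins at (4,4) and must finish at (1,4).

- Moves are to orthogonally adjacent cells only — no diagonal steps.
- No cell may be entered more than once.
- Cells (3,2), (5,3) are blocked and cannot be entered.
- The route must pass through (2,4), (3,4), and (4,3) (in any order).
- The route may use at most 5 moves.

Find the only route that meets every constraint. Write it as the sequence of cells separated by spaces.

(4,4) (4,3) (3,3) (3,4) (2,4) (1,4)

The budget equals the shortest possible length, so every move has to be on a shortest route through the required cells.
Route from (4,4): left 1 to (4,3), up 1 to (3,3), right 1 to (3,4), up 2 to (1,4) — 5 moves in all.
Check: all required cells visited; 5 ≤ 5 moves.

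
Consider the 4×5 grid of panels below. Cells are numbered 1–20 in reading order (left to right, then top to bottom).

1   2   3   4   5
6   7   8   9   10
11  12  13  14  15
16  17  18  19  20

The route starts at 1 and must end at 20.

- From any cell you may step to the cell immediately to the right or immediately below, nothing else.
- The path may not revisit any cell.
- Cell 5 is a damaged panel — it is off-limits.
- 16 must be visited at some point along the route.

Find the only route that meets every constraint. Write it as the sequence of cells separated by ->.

1 -> 6 -> 11 -> 16 -> 17 -> 18 -> 19 -> 20

Moves only go right or down, so the column and row indices never decrease.
Route from 1: down 3 to 16, right 4 to 20 — 7 moves in all.
Check: all required cells visited.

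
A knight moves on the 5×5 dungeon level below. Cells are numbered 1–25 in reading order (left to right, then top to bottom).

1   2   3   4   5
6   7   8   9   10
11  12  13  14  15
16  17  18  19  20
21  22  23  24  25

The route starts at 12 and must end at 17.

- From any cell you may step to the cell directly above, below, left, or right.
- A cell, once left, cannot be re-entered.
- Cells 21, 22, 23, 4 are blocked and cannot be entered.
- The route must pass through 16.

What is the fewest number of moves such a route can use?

Any route passes through 16 somewhere between 12 and 17. Summing Manhattan distances along the two legs (12 → 16 → 17) gives a lower bound of 2 + 1 = 3 moves.
A route of 3 moves achieves this: 12 → 11 → 16 → 17.
Since 3 matches the lower bound, it is optimal.

3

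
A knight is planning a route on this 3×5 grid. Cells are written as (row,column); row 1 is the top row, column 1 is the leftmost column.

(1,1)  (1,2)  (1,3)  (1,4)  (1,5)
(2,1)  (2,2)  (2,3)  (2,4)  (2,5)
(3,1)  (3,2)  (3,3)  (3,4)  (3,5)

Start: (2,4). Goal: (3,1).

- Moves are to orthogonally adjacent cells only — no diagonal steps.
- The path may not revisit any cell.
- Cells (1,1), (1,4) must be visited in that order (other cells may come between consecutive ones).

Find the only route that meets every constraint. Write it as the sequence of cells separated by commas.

The waypoints must appear in the order (1,1), (1,4), with no cell reused.
Route from (2,4): left 3 to (2,1), up 1 to (1,1), right 4 to (1,5), down 2 to (3,5), left 4 to (3,1) — 14 moves in all.
Check: order respected ((1,1) at step 4, (1,4) at step 7).

(2,4), (2,3), (2,2), (2,1), (1,1), (1,2), (1,3), (1,4), (1,5), (2,5), (3,5), (3,4), (3,3), (3,2), (3,1)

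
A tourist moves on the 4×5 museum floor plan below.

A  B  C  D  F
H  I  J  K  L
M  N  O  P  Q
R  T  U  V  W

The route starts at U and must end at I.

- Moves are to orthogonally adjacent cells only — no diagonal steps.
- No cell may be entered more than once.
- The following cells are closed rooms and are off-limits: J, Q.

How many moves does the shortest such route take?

3

The Manhattan distance from U to I is |4−2| + |3−2| = 3, so at least 3 moves are needed.
A route of 3 moves achieves this: U → O → N → I.
Since 3 matches the lower bound, it is optimal.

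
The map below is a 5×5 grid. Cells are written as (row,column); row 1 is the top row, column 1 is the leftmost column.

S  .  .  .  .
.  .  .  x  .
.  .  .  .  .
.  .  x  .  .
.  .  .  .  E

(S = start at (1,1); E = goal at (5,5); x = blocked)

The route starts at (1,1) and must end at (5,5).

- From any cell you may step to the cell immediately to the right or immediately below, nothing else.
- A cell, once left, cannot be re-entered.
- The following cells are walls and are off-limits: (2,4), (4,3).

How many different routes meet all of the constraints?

24

A right/down-only route from (1,1) to (5,5) makes exactly 4 down-moves and 4 right-moves in some order.
With no other constraints that would be C(8,4) = 70 routes.
Subtract routes through each blocked cell (inclusion–exclusion for overlaps): − through (2,4): 16 − through (4,3): 30 → 24.
That gives 24 routes.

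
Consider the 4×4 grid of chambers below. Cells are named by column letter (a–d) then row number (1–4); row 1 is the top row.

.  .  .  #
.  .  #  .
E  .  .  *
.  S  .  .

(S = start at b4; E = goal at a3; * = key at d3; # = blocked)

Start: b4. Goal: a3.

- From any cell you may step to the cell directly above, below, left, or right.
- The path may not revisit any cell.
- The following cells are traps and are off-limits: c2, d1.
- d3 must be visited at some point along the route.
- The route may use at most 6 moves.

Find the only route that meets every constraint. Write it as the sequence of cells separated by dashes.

Any route must reach d3 and still end at a3 within 6 moves, so the order of the required stops is forced.
Route from b4: 2× right (reaching d4), up to d3, 3× left (reaching a3) — 6 moves in all.
Check: all required cells visited; 6 ≤ 6 moves.

b4 - c4 - d4 - d3 - c3 - b3 - a3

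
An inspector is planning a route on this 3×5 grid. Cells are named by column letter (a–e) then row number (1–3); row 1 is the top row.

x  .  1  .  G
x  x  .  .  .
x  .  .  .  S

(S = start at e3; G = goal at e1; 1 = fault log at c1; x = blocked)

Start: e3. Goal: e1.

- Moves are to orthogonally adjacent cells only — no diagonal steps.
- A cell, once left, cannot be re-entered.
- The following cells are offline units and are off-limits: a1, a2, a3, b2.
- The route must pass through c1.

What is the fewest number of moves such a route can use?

Any route passes through c1 somewhere between e3 and e1. Summing Manhattan distances along the two legs (e3 → c1 → e1) gives a lower bound of 4 + 2 = 6 moves.
A route of 6 moves achieves this: e3 → e2 → d2 → c2 → c1 → d1 → e1.
Since 6 matches the lower bound, it is optimal.

6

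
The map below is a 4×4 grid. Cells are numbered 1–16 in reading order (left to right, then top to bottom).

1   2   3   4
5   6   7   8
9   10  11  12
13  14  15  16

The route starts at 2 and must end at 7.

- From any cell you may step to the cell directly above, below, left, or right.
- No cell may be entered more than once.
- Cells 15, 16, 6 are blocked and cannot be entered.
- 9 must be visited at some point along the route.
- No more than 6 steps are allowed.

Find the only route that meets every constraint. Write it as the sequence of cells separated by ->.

The budget equals the shortest possible length, so every move has to be on a shortest route through the required cells.
Route from 2: left 1 to 1, down 2 to 9, right 2 to 11, up 1 to 7 — 6 moves in all.
Check: all required cells visited; 6 ≤ 6 moves.

2 -> 1 -> 5 -> 9 -> 10 -> 11 -> 7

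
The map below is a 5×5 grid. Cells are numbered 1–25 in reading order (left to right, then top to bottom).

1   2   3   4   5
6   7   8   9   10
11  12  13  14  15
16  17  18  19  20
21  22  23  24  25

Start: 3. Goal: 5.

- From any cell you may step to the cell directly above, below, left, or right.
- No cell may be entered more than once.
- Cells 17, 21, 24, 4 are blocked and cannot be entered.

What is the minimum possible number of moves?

4

The Manhattan distance from 3 to 5 is |1−1| + |3−5| = 2, so at least 2 moves are needed.
That bound ignores the blocked cells. Measuring each leg by the fewest moves that actually steer around them (3→5: 4) raises the lower bound to 4.
A route of 4 moves exists: 3 → 8 → 9 → 10 → 5.
Since 4 matches that lower bound, it is optimal.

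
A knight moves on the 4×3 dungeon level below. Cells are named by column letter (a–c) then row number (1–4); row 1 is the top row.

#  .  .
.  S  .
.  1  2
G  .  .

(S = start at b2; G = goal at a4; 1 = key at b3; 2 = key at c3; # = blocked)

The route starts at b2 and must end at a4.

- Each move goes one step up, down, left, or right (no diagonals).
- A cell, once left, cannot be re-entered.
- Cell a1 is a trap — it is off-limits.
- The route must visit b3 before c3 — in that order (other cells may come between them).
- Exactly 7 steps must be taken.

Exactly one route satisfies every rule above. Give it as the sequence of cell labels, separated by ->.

b2 -> a2 -> a3 -> b3 -> c3 -> c4 -> b4 -> a4

The waypoints must appear in the order b3, c3, with no cell reused.
Route from b2: left to a2, down to a3, 2× right (reaching c3), down to c4, 2× left (reaching a4) — 7 moves in all.
Check: order respected (1 at step 3, 2 at step 4); 7 moves as required.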